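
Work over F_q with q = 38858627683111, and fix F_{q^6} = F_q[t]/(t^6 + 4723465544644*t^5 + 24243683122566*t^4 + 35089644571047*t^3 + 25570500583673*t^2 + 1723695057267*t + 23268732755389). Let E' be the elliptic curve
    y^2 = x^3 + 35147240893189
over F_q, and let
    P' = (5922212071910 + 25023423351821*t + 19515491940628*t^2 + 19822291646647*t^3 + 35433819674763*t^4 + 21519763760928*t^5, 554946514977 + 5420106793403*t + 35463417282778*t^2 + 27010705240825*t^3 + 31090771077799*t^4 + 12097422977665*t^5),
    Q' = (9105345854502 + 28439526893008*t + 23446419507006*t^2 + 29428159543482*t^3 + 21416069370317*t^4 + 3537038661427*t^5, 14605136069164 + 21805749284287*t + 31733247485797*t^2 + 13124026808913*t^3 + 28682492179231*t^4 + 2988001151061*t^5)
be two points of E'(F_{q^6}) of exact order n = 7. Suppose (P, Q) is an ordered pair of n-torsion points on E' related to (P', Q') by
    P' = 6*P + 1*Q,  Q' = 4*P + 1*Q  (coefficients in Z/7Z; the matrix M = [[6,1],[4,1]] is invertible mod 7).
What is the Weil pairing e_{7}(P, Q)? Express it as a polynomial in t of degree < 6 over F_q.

e_{7}(aP+bQ,cP+dQ) = e_{7}(P,Q)^(ad-bc); with (a,b,c,d)=(6,1,4,1) this gives the det-7 law.
det M = 6*1 - 1*4 = 2 = 2 (mod 7); 2^{-1} = 4 (mod 7).
Run Miller on y^2=x^3+35147240893189 over F_{38858627683111}: ladder 111 (3 bits); e = f_P(D_Q)/f_Q(D_P).
Result: e(P',Q') = 36213999768814 + 27080909981514*t + 32736247834127*t^2 + 15102144297700*t^3 + 18791688529898*t^4 + 10917565468943*t^5.
Raise to 4: e(P,Q) = 15784784521289 + 36845878435226*t + 18817699574057*t^2 + 7220644222434*t^3 + 7771118693207*t^4 + 33926862840984*t^5 in mu_{7}.

15784784521289 + 36845878435226*t + 18817699574057*t^2 + 7220644222434*t^3 + 7771118693207*t^4 + 33926862840984*t^5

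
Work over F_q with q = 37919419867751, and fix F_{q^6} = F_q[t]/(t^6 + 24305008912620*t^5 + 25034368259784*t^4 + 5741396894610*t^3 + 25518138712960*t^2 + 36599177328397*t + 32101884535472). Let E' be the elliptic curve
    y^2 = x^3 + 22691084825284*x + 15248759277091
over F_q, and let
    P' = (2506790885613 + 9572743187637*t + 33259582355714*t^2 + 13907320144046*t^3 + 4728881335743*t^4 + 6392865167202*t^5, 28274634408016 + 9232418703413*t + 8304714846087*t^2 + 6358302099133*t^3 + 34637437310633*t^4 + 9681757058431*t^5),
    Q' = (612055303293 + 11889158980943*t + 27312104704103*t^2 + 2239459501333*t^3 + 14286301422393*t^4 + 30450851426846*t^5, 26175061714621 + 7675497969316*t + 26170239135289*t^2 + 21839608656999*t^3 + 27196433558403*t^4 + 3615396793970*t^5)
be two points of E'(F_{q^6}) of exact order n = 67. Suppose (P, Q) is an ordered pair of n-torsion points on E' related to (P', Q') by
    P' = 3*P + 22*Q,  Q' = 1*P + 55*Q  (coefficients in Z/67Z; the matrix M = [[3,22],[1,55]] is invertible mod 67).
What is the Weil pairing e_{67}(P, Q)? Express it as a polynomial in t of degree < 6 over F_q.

Since e_{67}(P,P)=e_{67}(Q,Q)=1 and e_{67}(Q,P)=e_{67}(P,Q)^{-1}, expanding e_{67}(3*P + 22*Q,1*P + 55*Q) leaves e(P,Q)^det(M).
3*55 - 22*1 = 143; reduced mod 67: det = 9, inverse 15.
Miller loop for e_{67} over F_{37919419867751^6}: bits of 67 = 1000011; 6 double steps + 2 add steps, l/v at each.
Result: e(P',Q') = 30206129405997 + 35778203479550*t + 26949608687898*t^2 + 31463263751510*t^3 + 1137452036950*t^4 + 20958232709382*t^5.
e_{67}(P,Q) = (30206129405997 + 35778203479550*t + 26949608687898*t^2 + 31463263751510*t^3 + 1137452036950*t^4 + 20958232709382*t^5)^{15} = 149634011400 + 16438115794049*t + 29232519946206*t^2 + 21890871263138*t^3 + 22661748957751*t^4 + 27081246288093*t^5.

149634011400 + 16438115794049*t + 29232519946206*t^2 + 21890871263138*t^3 + 22661748957751*t^4 + 27081246288093*t^5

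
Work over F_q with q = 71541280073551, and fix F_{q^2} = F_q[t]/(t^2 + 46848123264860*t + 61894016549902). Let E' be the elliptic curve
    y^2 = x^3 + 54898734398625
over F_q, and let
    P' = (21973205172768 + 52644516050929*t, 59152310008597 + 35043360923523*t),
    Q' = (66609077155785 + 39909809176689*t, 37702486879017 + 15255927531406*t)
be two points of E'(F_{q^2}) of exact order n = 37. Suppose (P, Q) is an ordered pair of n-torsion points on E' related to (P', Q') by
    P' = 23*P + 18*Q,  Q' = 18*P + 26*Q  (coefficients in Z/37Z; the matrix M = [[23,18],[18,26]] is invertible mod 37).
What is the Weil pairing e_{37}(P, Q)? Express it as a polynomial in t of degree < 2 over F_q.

e_{37}(aP+bQ,cP+dQ) = e_{37}(P,Q)^(ad-bc); with (a,b,c,d)=(23,18,18,26) this gives the det-37 law.
det(M) mod 37 = 15; its inverse in (Z/37)^* is 5 (check: 15*5 mod 37 = 1).
Double-and-add over 100101: 6-1 doublings, 3-1 additions; each step l_{T,T}/v_{2T} or l_{T,P'}/v at Q'+S for random S.
The quotient is 18274867497331 + 52515701607728*t.
Raise to 5: e(P,Q) = 1685985260176 + 44462420112590*t in mu_{37}.

1685985260176 + 44462420112590*t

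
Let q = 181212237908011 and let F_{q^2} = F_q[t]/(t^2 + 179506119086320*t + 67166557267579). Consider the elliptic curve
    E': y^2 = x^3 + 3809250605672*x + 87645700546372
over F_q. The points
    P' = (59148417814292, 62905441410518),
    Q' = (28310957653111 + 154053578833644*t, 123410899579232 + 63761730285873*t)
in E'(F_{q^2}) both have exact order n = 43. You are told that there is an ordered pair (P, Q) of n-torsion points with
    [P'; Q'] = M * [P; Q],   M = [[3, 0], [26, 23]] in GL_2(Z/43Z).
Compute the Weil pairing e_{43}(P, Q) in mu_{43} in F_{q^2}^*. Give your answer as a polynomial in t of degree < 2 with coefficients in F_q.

e_{43} is bilinear + alternating on E[43], so e_{43}(3*P, 26*P + 23*Q) = e_{43}(P,Q)^(3*23-0*26).
Hence e(P,Q) = e(P',Q')^{5} where 5 = 26^{-1} mod 43.
n = 43 = (101011)_2 (6 bits, wt 4); accumulate f_{43,P'}(Q'+S)/f_{43,P'}(S) along the 5-step ladder.
f_P(D_Q)/f_Q(D_P) = 127423335504888 + 176011276520603*t.
Raise to 5: e(P,Q) = 32463495206317 + 128910636613974*t in mu_{43}.

32463495206317 + 128910636613974*t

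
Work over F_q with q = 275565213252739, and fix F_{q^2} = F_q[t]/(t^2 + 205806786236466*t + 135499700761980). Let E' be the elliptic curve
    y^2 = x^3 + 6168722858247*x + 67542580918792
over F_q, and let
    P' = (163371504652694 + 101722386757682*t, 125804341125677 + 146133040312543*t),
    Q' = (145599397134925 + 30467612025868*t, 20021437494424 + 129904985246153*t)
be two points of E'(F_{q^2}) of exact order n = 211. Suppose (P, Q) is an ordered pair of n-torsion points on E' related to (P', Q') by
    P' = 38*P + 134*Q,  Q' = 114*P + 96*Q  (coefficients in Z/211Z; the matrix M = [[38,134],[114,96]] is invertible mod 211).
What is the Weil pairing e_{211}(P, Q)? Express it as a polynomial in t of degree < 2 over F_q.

251187771380666 + 226507472220513*t

Under M = [[38,134],[114,96]] in GL_2(Z/211), e_{211}(P',Q') = e_{211}(P,Q)^(38*96-134*114 mod 211).
Hence e(P,Q) = e(P',Q')^{55} where 55 = 188^{-1} mod 211.
n = 211 = (11010011)_2 (8 bits, wt 5); accumulate f_{211,P'}(Q'+S)/f_{211,P'}(S) along the 7-step ladder.
e_{211}(P',Q') = 177626852033773 + 120906772840779*t.
e_{211}(P,Q) = (177626852033773 + 120906772840779*t)^{55} = 251187771380666 + 226507472220513*t.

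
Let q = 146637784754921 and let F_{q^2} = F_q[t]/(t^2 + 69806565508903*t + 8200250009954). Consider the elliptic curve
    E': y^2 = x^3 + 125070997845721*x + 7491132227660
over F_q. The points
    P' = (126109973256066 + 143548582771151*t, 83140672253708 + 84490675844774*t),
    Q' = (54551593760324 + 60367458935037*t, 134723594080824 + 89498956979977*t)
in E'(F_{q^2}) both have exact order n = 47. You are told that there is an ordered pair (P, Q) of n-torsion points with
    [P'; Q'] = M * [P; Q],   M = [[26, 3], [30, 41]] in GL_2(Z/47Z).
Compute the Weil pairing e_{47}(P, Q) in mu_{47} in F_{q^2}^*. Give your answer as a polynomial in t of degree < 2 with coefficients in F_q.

55906236869543 + 113749488599610*t

The 47-Weil pairing on E[47] over F_{146637784754921} is alternating-bilinear: e_{47}(P',Q') = e_{47}(P,Q)^det(M).
26*41 - 3*30 = 976; reduced mod 47: det = 36, inverse 17.
6-bit Miller (101111) on E'/F_{146637784754921} with a'=125070997845721, b'=7491132227660: accumulate tangent/chord ratios at Q'+S and P'+S'.
e_{47}(P',Q') = 131170270929048 + 112660104242187*t.
e_{47}(P,Q) = (131170270929048 + 112660104242187*t)^{17} = 55906236869543 + 113749488599610*t.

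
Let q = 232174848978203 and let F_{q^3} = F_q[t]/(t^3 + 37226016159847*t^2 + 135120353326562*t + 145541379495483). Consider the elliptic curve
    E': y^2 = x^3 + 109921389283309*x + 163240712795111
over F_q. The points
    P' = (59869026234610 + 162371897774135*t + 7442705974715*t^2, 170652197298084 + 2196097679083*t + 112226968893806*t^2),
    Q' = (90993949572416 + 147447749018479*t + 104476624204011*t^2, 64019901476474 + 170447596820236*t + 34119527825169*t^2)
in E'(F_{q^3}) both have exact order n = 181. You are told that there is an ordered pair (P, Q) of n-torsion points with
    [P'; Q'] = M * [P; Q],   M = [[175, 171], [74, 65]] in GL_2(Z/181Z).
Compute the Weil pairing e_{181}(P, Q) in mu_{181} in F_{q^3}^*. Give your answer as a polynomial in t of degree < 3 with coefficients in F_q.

Under M = [[175,171],[74,65]] in GL_2(Z/181), e_{181}(P',Q') = e_{181}(P,Q)^(175*65-171*74 mod 181).
175*65 - 171*74 = -1279; reduced mod 181: det = 169, inverse 15.
Double-and-add over 10110101: 8-1 doublings, 5-1 additions; each step l_{T,T}/v_{2T} or l_{T,P'}/v at Q'+S for random S.
Result: e(P',Q') = 9007506422761 + 230335271930781*t + 71762494664829*t^2.
Raise to 15: e(P,Q) = 89604654882680 + 6828024935974*t + 209759935296406*t^2 in mu_{181}.

89604654882680 + 6828024935974*t + 209759935296406*t^2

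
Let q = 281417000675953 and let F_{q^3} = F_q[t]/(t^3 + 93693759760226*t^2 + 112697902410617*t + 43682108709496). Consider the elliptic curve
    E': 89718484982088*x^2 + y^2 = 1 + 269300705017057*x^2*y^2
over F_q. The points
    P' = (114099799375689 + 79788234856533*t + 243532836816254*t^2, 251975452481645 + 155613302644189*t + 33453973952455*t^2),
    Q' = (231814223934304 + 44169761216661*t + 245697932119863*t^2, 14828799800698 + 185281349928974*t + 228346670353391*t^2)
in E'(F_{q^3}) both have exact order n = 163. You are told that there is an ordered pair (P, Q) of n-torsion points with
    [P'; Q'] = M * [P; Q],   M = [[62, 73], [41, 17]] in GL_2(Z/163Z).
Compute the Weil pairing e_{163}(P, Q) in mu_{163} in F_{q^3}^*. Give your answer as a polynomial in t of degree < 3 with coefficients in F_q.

The 163-Weil pairing on E[163] over F_{281417000675953} is alternating-bilinear: e_{163}(P',Q') = e_{163}(P,Q)^det(M).
Hence e(P,Q) = e(P',Q')^{48} where 48 = 17^{-1} mod 163.
Edwards->Montgomery: u=(1+y)/(1-y), v=u/x -> 265742790077166v^2=u^3+42440937361547u^2+u; then x_W=25458695160246u+12933698220532: y^2=x^3+262093265307902*x+253972801482056.
Double-and-add over 10100011: 8-1 doublings, 4-1 additions; each step l_{T,T}/v_{2T} or l_{T,P'}/v at Q'+S for random S.
e_{163}(P',Q') = 234561784752140 + 135189253749770*t + 271441056012525*t^2.
Thus e_{163}(P,Q) = 171285739992227 + 250038429972093*t + 38719437237434*t^2.

171285739992227 + 250038429972093*t + 38719437237434*t^2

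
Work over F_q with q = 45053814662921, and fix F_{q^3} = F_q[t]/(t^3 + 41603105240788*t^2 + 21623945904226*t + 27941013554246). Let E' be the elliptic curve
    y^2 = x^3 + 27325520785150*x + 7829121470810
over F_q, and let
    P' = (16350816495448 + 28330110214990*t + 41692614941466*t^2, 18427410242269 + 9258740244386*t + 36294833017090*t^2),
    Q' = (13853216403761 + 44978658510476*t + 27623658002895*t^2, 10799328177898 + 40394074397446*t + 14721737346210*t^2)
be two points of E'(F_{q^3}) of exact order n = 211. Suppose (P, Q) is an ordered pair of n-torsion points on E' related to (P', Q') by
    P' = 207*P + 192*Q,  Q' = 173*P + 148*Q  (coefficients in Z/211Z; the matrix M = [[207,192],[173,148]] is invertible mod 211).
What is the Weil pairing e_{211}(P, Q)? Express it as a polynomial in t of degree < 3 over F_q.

4928146941289 + 31976292311053*t + 10833356095198*t^2

e_{211} is bilinear + alternating on E[211], so e_{211}(207*P + 192*Q, 173*P + 148*Q) = e_{211}(P,Q)^(207*148-192*173).
det M = 207*148 - 192*173 = -2580 = 163 (mod 211); 163^{-1} = 189 (mod 211).
Double-and-add over 11010011: 8-1 doublings, 5-1 additions; each step l_{T,T}/v_{2T} or l_{T,P'}/v at Q'+S for random S.
Miller gives e_{211}(P',Q') = 38542864862589 + 17384890114195*t + 8796717207206*t^2 in F_{45053814662921^3}.
e_{211}(P,Q) = (38542864862589 + 17384890114195*t + 8796717207206*t^2)^{189} = 4928146941289 + 31976292311053*t + 10833356095198*t^2.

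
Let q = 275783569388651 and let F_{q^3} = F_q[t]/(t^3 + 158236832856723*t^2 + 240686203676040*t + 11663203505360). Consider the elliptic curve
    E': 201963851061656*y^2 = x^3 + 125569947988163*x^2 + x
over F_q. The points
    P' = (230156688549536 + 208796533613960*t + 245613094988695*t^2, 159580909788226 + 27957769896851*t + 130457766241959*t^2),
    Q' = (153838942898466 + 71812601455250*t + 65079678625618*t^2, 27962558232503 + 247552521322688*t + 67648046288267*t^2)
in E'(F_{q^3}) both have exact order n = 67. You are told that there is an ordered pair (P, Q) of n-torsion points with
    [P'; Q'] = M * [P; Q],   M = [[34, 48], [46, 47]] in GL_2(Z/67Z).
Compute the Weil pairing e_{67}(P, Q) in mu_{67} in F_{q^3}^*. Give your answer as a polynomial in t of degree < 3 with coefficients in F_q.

Under M = [[34,48],[46,47]] in GL_2(Z/67), e_{67}(P',Q') = e_{67}(P,Q)^(34*47-48*46 mod 67).
det M = 34*47 - 48*46 = -610 = 60 (mod 67); 60^{-1} = 19 (mod 67).
Undo Montgomery via alpha=170605423565553, beta=44224134900044: (a',b')=(12897817436004,54359581325441) over F_{275783569388651}.
7-bit Miller (1000011) on E'/F_{275783569388651} with a'=12897817436004, b'=54359581325441: accumulate tangent/chord ratios at Q'+S and P'+S'.
f_P(D_Q)/f_Q(D_P) = 54615173830982 + 90398076813523*t + 147130269292185*t^2.
Thus e_{67}(P,Q) = 65978138082023 + 123210627421097*t + 201523910032828*t^2.

65978138082023 + 123210627421097*t + 201523910032828*t^2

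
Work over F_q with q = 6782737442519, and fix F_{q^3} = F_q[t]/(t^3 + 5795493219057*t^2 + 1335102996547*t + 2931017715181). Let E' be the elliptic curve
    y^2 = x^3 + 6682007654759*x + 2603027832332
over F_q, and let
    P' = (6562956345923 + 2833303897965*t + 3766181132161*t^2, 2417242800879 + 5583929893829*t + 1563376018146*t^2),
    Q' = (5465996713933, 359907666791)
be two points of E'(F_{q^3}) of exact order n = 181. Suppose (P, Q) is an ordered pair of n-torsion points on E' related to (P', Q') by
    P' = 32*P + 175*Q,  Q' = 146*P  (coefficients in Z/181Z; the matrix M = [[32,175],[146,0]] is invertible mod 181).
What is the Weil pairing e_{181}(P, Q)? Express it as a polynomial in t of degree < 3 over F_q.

6200487053020 + 3272946149713*t + 2926482869929*t^2

Alternating bilinearity on E[181] (values in mu_{181} in F_{6782737442519^3}) gives e(P',Q') = e(P,Q)^det(M).
det M = 32*0 - 175*146 = -25550 = 152 (mod 181); 152^{-1} = 156 (mod 181).
Build f_{181,P'} and f_{181,Q'} via the 8-bit ladder of 181=10110101_2; evaluate at shifted divisors; quotient in F_{6782737442519^3}.
f_P(D_Q)/f_Q(D_P) = 6724683214991 + 4675204765769*t + 3543979906513*t^2.
Raise to 156: e(P,Q) = 6200487053020 + 3272946149713*t + 2926482869929*t^2 in mu_{181}.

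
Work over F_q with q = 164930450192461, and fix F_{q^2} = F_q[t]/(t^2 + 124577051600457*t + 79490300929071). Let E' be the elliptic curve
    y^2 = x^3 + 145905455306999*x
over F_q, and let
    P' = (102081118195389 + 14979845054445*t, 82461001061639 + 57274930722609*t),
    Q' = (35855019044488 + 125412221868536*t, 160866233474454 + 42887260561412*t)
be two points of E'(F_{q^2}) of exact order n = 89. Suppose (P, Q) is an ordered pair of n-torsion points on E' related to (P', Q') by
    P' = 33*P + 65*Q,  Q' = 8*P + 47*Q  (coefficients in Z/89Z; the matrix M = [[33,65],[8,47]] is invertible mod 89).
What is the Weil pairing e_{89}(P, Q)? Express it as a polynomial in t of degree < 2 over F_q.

Alternating bilinearity on E[89] (values in mu_{89} in F_{164930450192461^2}) gives e(P',Q') = e(P,Q)^det(M).
det(M) mod 89 = 52; its inverse in (Z/89)^* is 12 (check: 52*12 mod 89 = 1).
Miller loop for e_{89} over F_{164930450192461^2}: bits of 89 = 1011001; 6 double steps + 3 add steps, l/v at each.
So e_{89}(P',Q') = 85687277159071 + 26147283847595*t.
Thus e_{89}(P,Q) = 123278057018883 + 20313482471780*t.

123278057018883 + 20313482471780*t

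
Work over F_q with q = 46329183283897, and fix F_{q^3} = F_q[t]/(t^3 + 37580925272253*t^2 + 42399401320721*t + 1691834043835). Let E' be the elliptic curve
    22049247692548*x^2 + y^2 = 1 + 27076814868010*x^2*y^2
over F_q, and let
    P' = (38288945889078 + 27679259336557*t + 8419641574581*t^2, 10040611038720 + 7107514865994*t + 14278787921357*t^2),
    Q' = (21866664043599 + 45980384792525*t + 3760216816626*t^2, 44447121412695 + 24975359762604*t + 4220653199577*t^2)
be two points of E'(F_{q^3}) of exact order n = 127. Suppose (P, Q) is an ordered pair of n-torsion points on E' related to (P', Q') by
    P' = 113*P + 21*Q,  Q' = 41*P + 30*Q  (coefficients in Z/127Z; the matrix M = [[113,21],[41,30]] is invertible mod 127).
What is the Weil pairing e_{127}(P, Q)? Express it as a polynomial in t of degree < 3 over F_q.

The 127-Weil pairing on E[127] over F_{46329183283897} is alternating-bilinear: e_{127}(P',Q') = e_{127}(P,Q)^det(M).
det(M) mod 127 = 116; its inverse in (Z/127)^* is 23 (check: 116*23 mod 127 = 1).
Edwards->Montgomery: u=(1+y)/(1-y), v=u/x -> 39053793692840v^2=u^3+16195934009573u^2+u; then x_W=21907699848083u+39073799282691: y^2=x^3+25540235552445.
Miller loop for e_{127} over F_{46329183283897^3}: bits of 127 = 1111111; 6 double steps + 6 add steps, l/v at each.
The quotient is 8057471022718 + 31164819923882*t + 17401103863594*t^2.
Finally e_{127}(P,Q) = 7356698167540 + 1717055575522*t + 20833248310713*t^2.

7356698167540 + 1717055575522*t + 20833248310713*t^2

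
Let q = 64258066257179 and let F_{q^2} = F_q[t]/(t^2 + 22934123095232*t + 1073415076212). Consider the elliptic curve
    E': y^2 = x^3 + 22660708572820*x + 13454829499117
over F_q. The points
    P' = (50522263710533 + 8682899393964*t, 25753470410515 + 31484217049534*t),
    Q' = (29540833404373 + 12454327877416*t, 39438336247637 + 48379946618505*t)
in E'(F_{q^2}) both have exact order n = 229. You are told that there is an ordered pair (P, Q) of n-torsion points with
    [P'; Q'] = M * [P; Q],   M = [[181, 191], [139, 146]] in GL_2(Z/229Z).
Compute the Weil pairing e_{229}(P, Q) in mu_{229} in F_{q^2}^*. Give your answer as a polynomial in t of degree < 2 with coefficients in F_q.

Since e_{229}(P,P)=e_{229}(Q,Q)=1 and e_{229}(Q,P)=e_{229}(P,Q)^{-1}, expanding e_{229}(181*P + 191*Q,139*P + 146*Q) leaves e(P,Q)^det(M).
So e_{229}(P,Q) = e_{229}(P',Q')^{175}, since 106*175 = 1 mod 229.
Run Miller on y^2=x^3+22660708572820*x+13454829499117 over F_{64258066257179}: ladder 11100101 (8 bits); e = f_P(D_Q)/f_Q(D_P).
f_P(D_Q)/f_Q(D_P) = 5439102019009 + 17198476034893*t.
e_{229}(P,Q) = (5439102019009 + 17198476034893*t)^{175} = 24356793227056 + 5991779932546*t.

24356793227056 + 5991779932546*t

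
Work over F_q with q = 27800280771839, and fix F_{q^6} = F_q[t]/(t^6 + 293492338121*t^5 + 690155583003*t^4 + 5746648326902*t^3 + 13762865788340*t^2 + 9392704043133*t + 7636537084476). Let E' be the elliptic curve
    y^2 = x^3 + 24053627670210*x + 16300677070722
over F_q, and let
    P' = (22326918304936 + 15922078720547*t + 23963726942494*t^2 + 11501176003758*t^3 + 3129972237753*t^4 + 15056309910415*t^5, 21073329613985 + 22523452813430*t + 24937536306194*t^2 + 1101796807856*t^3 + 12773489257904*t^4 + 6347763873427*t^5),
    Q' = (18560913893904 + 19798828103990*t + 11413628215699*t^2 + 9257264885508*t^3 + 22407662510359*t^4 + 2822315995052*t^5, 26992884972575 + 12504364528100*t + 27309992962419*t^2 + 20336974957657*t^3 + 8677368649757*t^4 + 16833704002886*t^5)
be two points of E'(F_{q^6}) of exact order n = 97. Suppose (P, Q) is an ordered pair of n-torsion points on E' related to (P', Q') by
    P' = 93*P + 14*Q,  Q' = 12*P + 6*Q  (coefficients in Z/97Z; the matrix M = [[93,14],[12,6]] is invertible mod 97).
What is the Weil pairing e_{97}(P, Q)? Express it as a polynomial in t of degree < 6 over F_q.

23832270432630 + 23472635051698*t + 24822196715906*t^2 + 21762115536591*t^3 + 16850799131534*t^4 + 4951930770343*t^5

The 97-Weil pairing on E[97] over F_{27800280771839} is alternating-bilinear: e_{97}(P',Q') = e_{97}(P,Q)^det(M).
93*6 - 14*12 = 390; reduced mod 97: det = 2, inverse 49.
7-bit Miller (1100001) on E'/F_{27800280771839} with a'=24053627670210, b'=16300677070722: accumulate tangent/chord ratios at Q'+S and P'+S'.
e_{97}(P',Q') = 17996837133503 + 9163113588657*t + 25409091724520*t^2 + 22669855188075*t^3 + 12101728589762*t^4 + 10465324166766*t^5.
Raise to 49: e(P,Q) = 23832270432630 + 23472635051698*t + 24822196715906*t^2 + 21762115536591*t^3 + 16850799131534*t^4 + 4951930770343*t^5 in mu_{97}.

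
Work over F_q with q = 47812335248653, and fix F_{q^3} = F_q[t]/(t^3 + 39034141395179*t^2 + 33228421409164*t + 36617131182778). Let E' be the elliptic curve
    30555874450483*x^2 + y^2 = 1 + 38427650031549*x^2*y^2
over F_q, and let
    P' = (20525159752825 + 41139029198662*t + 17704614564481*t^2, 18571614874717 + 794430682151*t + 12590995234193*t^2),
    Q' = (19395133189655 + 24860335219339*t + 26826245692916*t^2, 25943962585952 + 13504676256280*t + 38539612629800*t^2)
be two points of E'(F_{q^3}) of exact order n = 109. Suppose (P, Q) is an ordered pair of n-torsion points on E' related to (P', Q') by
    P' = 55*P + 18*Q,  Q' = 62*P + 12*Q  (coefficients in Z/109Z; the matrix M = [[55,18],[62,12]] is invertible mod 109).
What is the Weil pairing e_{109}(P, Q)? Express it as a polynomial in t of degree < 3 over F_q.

1836043243966 + 35057151642165*t + 8077901792529*t^2

Since e_{109}(P,P)=e_{109}(Q,Q)=1 and e_{109}(Q,P)=e_{109}(P,Q)^{-1}, expanding e_{109}(55*P + 18*Q,62*P + 12*Q) leaves e(P,Q)^det(M).
55*12 - 18*62 = -456; reduced mod 109: det = 89, inverse 49.
Edwards a_E,d_E -> Montgomery A=15842786807531,B=20738744452521 -> Weierstrass 0,8867510905452 via alpha=27434699163223,beta=21938223729060.
Run Miller on y^2=x^3+8867510905452 over F_{47812335248653}: ladder 1101101 (7 bits); e = f_P(D_Q)/f_Q(D_P).
Miller gives e_{109}(P',Q') = 43470921561938 + 27594825066770*t + 37650821855029*t^2 in F_{47812335248653^3}.
Raise to 49: e(P,Q) = 1836043243966 + 35057151642165*t + 8077901792529*t^2 in mu_{109}.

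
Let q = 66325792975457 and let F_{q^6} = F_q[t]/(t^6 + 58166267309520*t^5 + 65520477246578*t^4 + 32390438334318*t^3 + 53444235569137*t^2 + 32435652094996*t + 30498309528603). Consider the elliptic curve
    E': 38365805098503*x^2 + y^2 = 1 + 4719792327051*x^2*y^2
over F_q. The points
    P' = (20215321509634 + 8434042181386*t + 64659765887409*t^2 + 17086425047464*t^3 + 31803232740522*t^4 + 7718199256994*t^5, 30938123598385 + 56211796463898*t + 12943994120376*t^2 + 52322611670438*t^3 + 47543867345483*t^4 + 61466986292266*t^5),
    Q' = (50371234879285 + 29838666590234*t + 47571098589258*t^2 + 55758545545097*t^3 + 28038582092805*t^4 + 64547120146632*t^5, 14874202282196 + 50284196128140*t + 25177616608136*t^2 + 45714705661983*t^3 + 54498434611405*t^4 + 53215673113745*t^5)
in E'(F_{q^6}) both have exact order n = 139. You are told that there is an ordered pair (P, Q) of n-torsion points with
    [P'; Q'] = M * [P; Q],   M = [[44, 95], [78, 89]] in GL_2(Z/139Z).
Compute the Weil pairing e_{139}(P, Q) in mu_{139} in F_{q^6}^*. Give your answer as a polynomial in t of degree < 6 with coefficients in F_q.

e_{139}(aP+bQ,cP+dQ) = e_{139}(P,Q)^(ad-bc); with (a,b,c,d)=(44,95,78,89) this gives the det-139 law.
44*89 - 95*78 = -3494; reduced mod 139: det = 120, inverse 117.
Edwards->Montgomery: u=(1+y)/(1-y), v=u/x -> 6097072770862v^2=u^3+18007365325830u^2+u; then x_W=8411503192863u+7180932904259: y^2=x^3+64909548903791*x+59415741018450.
Run Miller on y^2=x^3+64909548903791*x+59415741018450 over F_{66325792975457}: ladder 10001011 (8 bits); e = f_P(D_Q)/f_Q(D_P).
Miller gives e_{139}(P',Q') = 35569215752424 + 2946994841924*t + 65766822343667*t^2 + 583097293336*t^3 + 61903272706376*t^4 + 45302067313218*t^5 in F_{66325792975457^6}.
Hence e(P,Q) = 49071800039280 + 25093674838591*t + 2519856641071*t^2 + 31220881561141*t^3 + 24282807056908*t^4 + 26971743381887*t^5 in F_{66325792975457^6}^*.

49071800039280 + 25093674838591*t + 2519856641071*t^2 + 31220881561141*t^3 + 24282807056908*t^4 + 26971743381887*t^5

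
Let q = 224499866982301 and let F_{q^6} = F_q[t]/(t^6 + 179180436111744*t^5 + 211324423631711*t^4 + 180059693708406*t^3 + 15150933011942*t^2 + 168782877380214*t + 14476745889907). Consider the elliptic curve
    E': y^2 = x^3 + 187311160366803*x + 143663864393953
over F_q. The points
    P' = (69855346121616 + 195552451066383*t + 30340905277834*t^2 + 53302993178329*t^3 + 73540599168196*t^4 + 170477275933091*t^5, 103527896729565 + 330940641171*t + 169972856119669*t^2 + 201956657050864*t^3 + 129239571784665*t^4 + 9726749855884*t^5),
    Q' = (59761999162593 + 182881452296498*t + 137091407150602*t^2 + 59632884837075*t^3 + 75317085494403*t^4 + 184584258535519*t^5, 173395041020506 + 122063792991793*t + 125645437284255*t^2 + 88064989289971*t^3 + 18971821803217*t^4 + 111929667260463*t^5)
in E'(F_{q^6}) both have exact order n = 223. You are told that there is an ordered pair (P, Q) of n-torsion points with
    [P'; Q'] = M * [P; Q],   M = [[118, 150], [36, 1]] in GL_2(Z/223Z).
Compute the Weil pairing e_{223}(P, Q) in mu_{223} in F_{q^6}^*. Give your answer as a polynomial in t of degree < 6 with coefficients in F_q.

92899697056346 + 56669646245721*t + 15298613727714*t^2 + 14073734981914*t^3 + 125583379632562*t^4 + 103153171906453*t^5

Since e_{223}(P,P)=e_{223}(Q,Q)=1 and e_{223}(Q,P)=e_{223}(P,Q)^{-1}, expanding e_{223}(118*P + 150*Q,36*P + 1*Q) leaves e(P,Q)^det(M).
Inverting 70 mod 223: 137. Thus e_{223}(P,Q) = e(P',Q')^{137}.
Miller loop for e_{223} over F_{224499866982301^6}: bits of 223 = 11011111; 7 double steps + 6 add steps, l/v at each.
The quotient is 156289509799420 + 218141529357391*t + 120619612181775*t^2 + 14568854740852*t^3 + 135454407715745*t^4 + 32635139045578*t^5.
Thus e_{223}(P,Q) = 92899697056346 + 56669646245721*t + 15298613727714*t^2 + 14073734981914*t^3 + 125583379632562*t^4 + 103153171906453*t^5.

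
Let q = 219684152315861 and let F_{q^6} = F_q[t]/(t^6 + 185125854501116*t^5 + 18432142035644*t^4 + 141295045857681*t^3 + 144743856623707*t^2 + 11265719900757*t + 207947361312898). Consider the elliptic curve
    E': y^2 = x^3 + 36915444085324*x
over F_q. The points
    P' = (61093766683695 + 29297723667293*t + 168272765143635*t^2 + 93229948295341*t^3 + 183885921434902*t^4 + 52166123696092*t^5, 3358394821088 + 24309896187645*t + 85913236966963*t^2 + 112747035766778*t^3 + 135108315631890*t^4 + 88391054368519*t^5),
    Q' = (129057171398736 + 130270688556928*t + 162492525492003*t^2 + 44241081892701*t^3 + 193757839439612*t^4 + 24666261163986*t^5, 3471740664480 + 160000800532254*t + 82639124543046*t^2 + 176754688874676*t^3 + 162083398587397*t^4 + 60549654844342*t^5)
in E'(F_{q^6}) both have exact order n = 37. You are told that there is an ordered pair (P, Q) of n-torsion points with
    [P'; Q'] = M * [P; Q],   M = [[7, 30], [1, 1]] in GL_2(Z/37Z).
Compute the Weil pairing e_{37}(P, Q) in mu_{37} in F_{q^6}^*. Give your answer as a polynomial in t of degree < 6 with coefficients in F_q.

e_{37} is bilinear + alternating on E[37], so e_{37}(7*P + 30*Q, 1*P + 1*Q) = e_{37}(P,Q)^(7*1-30*1).
So e_{37}(P,Q) = e_{37}(P',Q')^{8}, since 14*8 = 1 mod 37.
n = 37 = (100101)_2 (6 bits, wt 3); accumulate f_{37,P'}(Q'+S)/f_{37,P'}(S) along the 5-step ladder.
Result: e(P',Q') = 201937468464973 + 83612896305082*t + 168549235223168*t^2 + 209427239703714*t^3 + 124496688508665*t^4 + 74941419100356*t^5.
Finally e_{37}(P,Q) = 24812757631086 + 62960501310805*t + 195459265583760*t^2 + 14573416869982*t^3 + 74802191231583*t^4 + 134970624450208*t^5.

24812757631086 + 62960501310805*t + 195459265583760*t^2 + 14573416869982*t^3 + 74802191231583*t^4 + 134970624450208*t^5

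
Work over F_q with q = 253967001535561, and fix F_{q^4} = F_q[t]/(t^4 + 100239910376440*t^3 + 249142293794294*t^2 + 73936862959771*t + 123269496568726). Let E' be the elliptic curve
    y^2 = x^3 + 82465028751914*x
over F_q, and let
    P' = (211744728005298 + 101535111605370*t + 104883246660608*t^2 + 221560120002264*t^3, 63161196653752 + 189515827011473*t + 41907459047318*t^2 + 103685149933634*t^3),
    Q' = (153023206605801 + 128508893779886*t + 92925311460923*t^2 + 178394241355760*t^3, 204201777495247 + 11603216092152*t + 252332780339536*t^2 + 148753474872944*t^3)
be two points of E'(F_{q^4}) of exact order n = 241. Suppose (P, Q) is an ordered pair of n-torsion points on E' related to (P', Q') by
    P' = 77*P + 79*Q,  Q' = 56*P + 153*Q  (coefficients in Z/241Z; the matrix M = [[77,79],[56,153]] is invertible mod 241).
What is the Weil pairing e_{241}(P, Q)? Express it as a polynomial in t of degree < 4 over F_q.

115257164508781 + 116123387451984*t + 189464159923199*t^2 + 206364147149770*t^3

The 241-Weil pairing on E[241] over F_{253967001535561} is alternating-bilinear: e_{241}(P',Q') = e_{241}(P,Q)^det(M).
So e_{241}(P,Q) = e_{241}(P',Q')^{167}, since 127*167 = 1 mod 241.
Build f_{241,P'} and f_{241,Q'} via the 8-bit ladder of 241=11110001_2; evaluate at shifted divisors; quotient in F_{253967001535561^4}.
So e_{241}(P',Q') = 222101565480228 + 38152443427327*t + 82931705426582*t^2 + 229321700875744*t^3.
e_{241}(P,Q) = (222101565480228 + 38152443427327*t + 82931705426582*t^2 + 229321700875744*t^3)^{167} = 115257164508781 + 116123387451984*t + 189464159923199*t^2 + 206364147149770*t^3.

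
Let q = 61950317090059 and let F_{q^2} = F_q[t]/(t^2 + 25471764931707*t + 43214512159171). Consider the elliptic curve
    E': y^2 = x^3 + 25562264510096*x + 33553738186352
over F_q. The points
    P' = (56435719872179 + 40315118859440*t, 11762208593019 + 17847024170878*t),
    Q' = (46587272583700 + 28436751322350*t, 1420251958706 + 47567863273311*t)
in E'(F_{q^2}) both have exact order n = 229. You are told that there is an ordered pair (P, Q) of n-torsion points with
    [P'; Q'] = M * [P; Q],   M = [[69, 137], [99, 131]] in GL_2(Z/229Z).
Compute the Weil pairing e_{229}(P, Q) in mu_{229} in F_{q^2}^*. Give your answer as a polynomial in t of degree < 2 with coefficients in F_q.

32142764252680 + 275682594792*t

e_{229} is bilinear + alternating on E[229], so e_{229}(69*P + 137*Q, 99*P + 131*Q) = e_{229}(P,Q)^(69*131-137*99).
So e_{229}(P,Q) = e_{229}(P',Q')^{45}, since 56*45 = 1 mod 229.
Run Miller on y^2=x^3+25562264510096*x+33553738186352 over F_{61950317090059}: ladder 11100101 (8 bits); e = f_P(D_Q)/f_Q(D_P).
Miller gives e_{229}(P',Q') = 52619155759970 + 56846780088242*t in F_{61950317090059^2}.
Finally e_{229}(P,Q) = 32142764252680 + 275682594792*t.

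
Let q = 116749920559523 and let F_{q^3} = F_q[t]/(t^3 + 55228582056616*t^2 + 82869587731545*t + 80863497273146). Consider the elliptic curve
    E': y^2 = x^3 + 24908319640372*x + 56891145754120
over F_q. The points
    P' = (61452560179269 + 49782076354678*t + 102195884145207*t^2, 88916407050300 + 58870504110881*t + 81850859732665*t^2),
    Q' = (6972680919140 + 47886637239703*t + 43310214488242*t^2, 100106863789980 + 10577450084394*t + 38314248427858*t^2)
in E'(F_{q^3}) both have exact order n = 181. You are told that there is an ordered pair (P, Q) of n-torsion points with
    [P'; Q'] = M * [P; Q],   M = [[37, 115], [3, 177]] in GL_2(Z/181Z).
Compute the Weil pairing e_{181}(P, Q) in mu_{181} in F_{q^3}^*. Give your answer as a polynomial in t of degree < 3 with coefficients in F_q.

55899036538181 + 98823717902152*t + 110438003991940*t^2

Alternating bilinearity on E[181] (values in mu_{181} in F_{116749920559523^3}) gives e(P',Q') = e(P,Q)^det(M).
37*177 - 115*3 = 6204; reduced mod 181: det = 50, inverse 105.
Build f_{181,P'} and f_{181,Q'} via the 8-bit ladder of 181=10110101_2; evaluate at shifted divisors; quotient in F_{116749920559523^3}.
So e_{181}(P',Q') = 78807004536485 + 105050787910464*t + 7482392864504*t^2.
(78807004536485 + 105050787910464*t + 7482392864504*t^2)^{105} mod (116749920559523,f) = 55899036538181 + 98823717902152*t + 110438003991940*t^2.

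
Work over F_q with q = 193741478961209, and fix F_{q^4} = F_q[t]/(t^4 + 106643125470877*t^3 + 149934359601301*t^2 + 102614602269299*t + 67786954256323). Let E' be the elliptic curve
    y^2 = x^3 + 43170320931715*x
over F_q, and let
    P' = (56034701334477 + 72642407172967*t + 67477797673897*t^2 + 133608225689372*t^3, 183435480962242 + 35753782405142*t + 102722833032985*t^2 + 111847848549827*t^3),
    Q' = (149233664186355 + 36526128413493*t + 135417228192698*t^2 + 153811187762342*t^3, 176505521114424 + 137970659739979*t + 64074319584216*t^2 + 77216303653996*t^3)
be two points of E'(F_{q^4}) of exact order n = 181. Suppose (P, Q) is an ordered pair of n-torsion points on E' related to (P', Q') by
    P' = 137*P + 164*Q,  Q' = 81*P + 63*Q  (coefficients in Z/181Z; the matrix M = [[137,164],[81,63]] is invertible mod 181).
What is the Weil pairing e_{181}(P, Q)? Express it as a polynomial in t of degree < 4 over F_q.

e_{181}(aP+bQ,cP+dQ) = e_{181}(P,Q)^(ad-bc); with (a,b,c,d)=(137,164,81,63) this gives the det-181 law.
Inverting 53 mod 181: 41. Thus e_{181}(P,Q) = e(P',Q')^{41}.
Double-and-add over 10110101: 8-1 doublings, 5-1 additions; each step l_{T,T}/v_{2T} or l_{T,P'}/v at Q'+S for random S.
Miller gives e_{181}(P',Q') = 133491524897705 + 173156224305272*t + 86126572311913*t^2 + 59053810741226*t^3 in F_{193741478961209^4}.
Raise to 41: e(P,Q) = 77896459878072 + 180145608189793*t + 156310460601429*t^2 + 93257011649141*t^3 in mu_{181}.

77896459878072 + 180145608189793*t + 156310460601429*t^2 + 93257011649141*t^3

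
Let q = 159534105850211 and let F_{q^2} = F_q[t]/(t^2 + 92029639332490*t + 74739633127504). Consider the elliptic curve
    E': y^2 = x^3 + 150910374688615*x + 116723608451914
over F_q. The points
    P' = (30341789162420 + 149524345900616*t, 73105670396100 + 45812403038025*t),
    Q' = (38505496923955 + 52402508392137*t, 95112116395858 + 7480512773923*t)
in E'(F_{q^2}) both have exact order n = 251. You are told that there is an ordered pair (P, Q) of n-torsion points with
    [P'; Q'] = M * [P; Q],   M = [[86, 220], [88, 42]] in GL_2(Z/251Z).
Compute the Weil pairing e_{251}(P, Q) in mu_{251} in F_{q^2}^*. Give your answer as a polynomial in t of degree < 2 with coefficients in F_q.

Since e_{251}(P,P)=e_{251}(Q,Q)=1 and e_{251}(Q,P)=e_{251}(P,Q)^{-1}, expanding e_{251}(86*P + 220*Q,88*P + 42*Q) leaves e(P,Q)^det(M).
86*42 - 220*88 = -15748; reduced mod 251: det = 65, inverse 112.
8-bit Miller (11111011) on E'/F_{159534105850211} with a'=150910374688615, b'=116723608451914: accumulate tangent/chord ratios at Q'+S and P'+S'.
f_P(D_Q)/f_Q(D_P) = 113506472173192 + 23990281185045*t.
(113506472173192 + 23990281185045*t)^{112} mod (159534105850211,f) = 128077905000816 + 48904852632268*t.

128077905000816 + 48904852632268*t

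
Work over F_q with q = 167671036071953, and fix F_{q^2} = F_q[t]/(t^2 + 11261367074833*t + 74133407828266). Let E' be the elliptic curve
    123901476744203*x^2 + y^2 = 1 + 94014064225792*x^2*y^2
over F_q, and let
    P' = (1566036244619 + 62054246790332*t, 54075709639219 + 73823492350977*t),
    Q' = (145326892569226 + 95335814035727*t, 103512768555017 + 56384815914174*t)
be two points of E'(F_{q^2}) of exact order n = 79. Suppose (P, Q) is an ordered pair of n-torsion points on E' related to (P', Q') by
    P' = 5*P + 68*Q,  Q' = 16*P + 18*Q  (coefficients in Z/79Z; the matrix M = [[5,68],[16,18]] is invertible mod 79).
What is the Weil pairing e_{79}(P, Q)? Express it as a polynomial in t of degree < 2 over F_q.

106195403755671 + 39512746091550*t

Under M = [[5,68],[16,18]] in GL_2(Z/79), e_{79}(P',Q') = e_{79}(P,Q)^(5*18-68*16 mod 79).
Inverting 29 mod 79: 30. Thus e_{79}(P,Q) = e(P',Q')^{30}.
Edwards a_E,d_E -> Montgomery A=44282070394150,B=151257817851730 -> Weierstrass 23879235615175,120523270183932 via alpha=120154774864309,beta=49389612147591.
Double-and-add over 1001111: 7-1 doublings, 5-1 additions; each step l_{T,T}/v_{2T} or l_{T,P'}/v at Q'+S for random S.
So e_{79}(P',Q') = 96913136462585 + 102695966491868*t.
(96913136462585 + 102695966491868*t)^{30} mod (167671036071953,f) = 106195403755671 + 39512746091550*t.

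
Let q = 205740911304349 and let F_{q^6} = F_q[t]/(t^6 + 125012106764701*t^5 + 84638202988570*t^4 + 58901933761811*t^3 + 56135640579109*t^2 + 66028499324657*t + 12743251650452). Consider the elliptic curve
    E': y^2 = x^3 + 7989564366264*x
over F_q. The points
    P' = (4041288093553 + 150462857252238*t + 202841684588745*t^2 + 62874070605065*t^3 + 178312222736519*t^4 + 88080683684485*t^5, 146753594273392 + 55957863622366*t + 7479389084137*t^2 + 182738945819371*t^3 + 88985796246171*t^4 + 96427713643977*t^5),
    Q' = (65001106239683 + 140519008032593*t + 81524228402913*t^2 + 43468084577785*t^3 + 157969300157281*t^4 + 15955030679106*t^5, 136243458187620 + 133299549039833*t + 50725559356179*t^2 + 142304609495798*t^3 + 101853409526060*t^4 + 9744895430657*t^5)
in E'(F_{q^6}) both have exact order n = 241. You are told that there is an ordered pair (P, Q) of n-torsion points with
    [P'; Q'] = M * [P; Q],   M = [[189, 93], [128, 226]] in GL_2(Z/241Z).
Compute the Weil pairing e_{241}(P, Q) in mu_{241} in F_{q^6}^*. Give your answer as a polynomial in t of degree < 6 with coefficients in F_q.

The 241-Weil pairing on E[241] over F_{205740911304349} is alternating-bilinear: e_{241}(P',Q') = e_{241}(P,Q)^det(M).
Hence e(P,Q) = e(P',Q')^{19} where 19 = 203^{-1} mod 241.
Build f_{241,P'} and f_{241,Q'} via the 8-bit ladder of 241=11110001_2; evaluate at shifted divisors; quotient in F_{205740911304349^6}.
Miller gives e_{241}(P',Q') = 138003804619163 + 184148254729474*t + 50684507087037*t^2 + 185505265299092*t^3 + 3966128943492*t^4 + 68254525000530*t^5 in F_{205740911304349^6}.
Raise to 19: e(P,Q) = 51334745768236 + 29792315662607*t + 89083214155900*t^2 + 27244015141563*t^3 + 177006496755752*t^4 + 122374286331664*t^5 in mu_{241}.

51334745768236 + 29792315662607*t + 89083214155900*t^2 + 27244015141563*t^3 + 177006496755752*t^4 + 122374286331664*t^5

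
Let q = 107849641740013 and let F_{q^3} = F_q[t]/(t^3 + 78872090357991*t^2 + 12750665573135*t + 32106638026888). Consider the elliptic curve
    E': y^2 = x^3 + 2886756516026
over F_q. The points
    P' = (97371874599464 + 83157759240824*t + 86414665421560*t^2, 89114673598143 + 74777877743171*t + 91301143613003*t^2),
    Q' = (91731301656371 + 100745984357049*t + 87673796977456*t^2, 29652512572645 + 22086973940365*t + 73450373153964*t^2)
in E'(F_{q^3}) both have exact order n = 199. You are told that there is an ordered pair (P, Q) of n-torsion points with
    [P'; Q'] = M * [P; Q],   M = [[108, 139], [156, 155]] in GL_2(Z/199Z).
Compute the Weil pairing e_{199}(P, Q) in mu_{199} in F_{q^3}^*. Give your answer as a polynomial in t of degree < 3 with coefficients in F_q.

13087052356068 + 35550573142571*t + 69530268291233*t^2

e_{199}(aP+bQ,cP+dQ) = e_{199}(P,Q)^(ad-bc); with (a,b,c,d)=(108,139,156,155) this gives the det-199 law.
Hence e(P,Q) = e(P',Q')^{122} where 122 = 31^{-1} mod 199.
Double-and-add over 11000111: 8-1 doublings, 5-1 additions; each step l_{T,T}/v_{2T} or l_{T,P'}/v at Q'+S for random S.
So e_{199}(P',Q') = 88596043556208 + 74248882612631*t + 8816964233385*t^2.
(88596043556208 + 74248882612631*t + 8816964233385*t^2)^{122} mod (107849641740013,f) = 13087052356068 + 35550573142571*t + 69530268291233*t^2.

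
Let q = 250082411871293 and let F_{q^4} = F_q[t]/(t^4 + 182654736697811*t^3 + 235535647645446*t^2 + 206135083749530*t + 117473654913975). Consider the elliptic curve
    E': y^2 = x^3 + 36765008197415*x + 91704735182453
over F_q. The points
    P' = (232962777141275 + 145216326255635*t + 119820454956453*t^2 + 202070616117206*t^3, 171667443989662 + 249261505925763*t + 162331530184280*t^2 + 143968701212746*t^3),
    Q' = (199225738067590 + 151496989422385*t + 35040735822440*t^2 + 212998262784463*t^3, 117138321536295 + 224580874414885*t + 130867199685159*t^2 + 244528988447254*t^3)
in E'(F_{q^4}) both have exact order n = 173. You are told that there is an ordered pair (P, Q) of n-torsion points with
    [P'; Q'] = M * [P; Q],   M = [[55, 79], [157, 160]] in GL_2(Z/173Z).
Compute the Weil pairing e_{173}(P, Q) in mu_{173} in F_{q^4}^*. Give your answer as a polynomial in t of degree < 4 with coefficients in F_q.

165912231724424 + 14165869750406*t + 125324829960606*t^2 + 97592870475338*t^3

e_{173}(aP+bQ,cP+dQ) = e_{173}(P,Q)^(ad-bc); with (a,b,c,d)=(55,79,157,160) this gives the det-173 law.
det M = 55*160 - 79*157 = -3603 = 30 (mod 173); 30^{-1} = 75 (mod 173).
Build f_{173,P'} and f_{173,Q'} via the 8-bit ladder of 173=10101101_2; evaluate at shifted divisors; quotient in F_{250082411871293^4}.
e_{173}(P',Q') = 85736108065614 + 224085055087523*t + 140299698823129*t^2 + 130448646161984*t^3.
Thus e_{173}(P,Q) = 165912231724424 + 14165869750406*t + 125324829960606*t^2 + 97592870475338*t^3.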